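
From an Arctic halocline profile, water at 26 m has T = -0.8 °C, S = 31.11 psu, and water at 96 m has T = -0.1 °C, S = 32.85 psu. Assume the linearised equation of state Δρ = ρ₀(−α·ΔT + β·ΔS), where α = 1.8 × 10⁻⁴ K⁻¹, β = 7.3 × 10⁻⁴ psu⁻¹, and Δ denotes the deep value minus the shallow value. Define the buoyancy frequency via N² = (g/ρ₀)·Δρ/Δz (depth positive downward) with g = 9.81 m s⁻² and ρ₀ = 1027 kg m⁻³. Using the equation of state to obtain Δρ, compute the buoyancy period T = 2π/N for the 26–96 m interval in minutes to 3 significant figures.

8.27 min

ΔT = +0.7 K, ΔS = +1.74 psu (deep − shallow).
Δρ/ρ₀ = −αΔT + βΔS = -1.26 × 10⁻⁴ + 1.2702 × 10⁻³ = 1.1442 × 10⁻³, so Δρ ≈ 1.175 kg m⁻³.
N² = (g/ρ₀)·Δρ/Δz = g·(Δρ/ρ₀)/Δz = 9.81 × 1.1442 × 10⁻³ / 70 = 1.6035 × 10⁻⁴ s⁻².
N = √(1.6035 × 10⁻⁴) = 0.012663 rad s⁻¹ → T = 2π/N = 496.18 s = 8.2697 min ≈ 8.27 min.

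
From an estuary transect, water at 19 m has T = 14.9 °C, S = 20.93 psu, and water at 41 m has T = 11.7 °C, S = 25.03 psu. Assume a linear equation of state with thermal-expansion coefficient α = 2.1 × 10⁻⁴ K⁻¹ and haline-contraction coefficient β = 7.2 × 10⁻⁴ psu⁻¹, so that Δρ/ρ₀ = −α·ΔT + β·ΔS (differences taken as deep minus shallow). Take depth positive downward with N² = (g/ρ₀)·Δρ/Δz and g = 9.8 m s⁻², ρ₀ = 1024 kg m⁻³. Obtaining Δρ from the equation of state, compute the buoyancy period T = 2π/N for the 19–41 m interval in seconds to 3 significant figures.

156 s

ΔT = -3.2 K, ΔS = +4.10 psu (deep − shallow).
Δρ/ρ₀ = −αΔT + βΔS = 6.72 × 10⁻⁴ + 2.952 × 10⁻³ = 3.624 × 10⁻³, so Δρ ≈ 3.711 kg m⁻³.
N² = (g/ρ₀)·Δρ/Δz = g·(Δρ/ρ₀)/Δz = 9.8 × 3.624 × 10⁻³ / 22 = 1.6143 × 10⁻³ s⁻².
N = √(1.6143 × 10⁻³) = 0.040178 rad s⁻¹ → T = 2π/N = 156.38 s ≈ 156 s.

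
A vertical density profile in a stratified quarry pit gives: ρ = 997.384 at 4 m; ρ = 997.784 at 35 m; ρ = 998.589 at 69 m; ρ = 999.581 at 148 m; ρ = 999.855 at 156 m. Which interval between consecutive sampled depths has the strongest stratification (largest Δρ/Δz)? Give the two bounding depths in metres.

148–156 m

Compute the density gradient over each adjacent pair:
  4–35 m: Δρ/Δz = 0.400/31 = 0.013 kg m⁻⁴
  35–69 m: Δρ/Δz = 0.805/34 = 0.024 kg m⁻⁴
  69–148 m: Δρ/Δz = 0.992/79 = 0.013 kg m⁻⁴
  148–156 m: Δρ/Δz = 0.274/8 = 0.034 kg m⁻⁴
The largest gradient is in the 148–156 m interval — the pycnocline.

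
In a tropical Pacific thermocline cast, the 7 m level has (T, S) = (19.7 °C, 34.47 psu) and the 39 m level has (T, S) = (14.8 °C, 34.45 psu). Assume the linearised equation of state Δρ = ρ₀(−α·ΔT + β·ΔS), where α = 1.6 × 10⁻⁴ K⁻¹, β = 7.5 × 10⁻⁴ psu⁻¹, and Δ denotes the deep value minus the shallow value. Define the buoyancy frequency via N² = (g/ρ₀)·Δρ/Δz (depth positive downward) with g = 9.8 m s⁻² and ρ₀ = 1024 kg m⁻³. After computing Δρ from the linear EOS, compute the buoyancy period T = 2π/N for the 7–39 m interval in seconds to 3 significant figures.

ΔT = -4.9 K, ΔS = -0.02 psu (deep − shallow).
Δρ/ρ₀ = −αΔT + βΔS = 7.84 × 10⁻⁴ − 1.50 × 10⁻⁵ = 7.69 × 10⁻⁴, so Δρ ≈ 0.7875 kg m⁻³.
N² = (g/ρ₀)·Δρ/Δz = g·(Δρ/ρ₀)/Δz = 9.8 × 7.69 × 10⁻⁴ / 32 = 2.3551 × 10⁻⁴ s⁻².
N = √(2.3551 × 10⁻⁴) = 0.015346 rad s⁻¹ → T = 2π/N = 409.43 s ≈ 409 s.

409 s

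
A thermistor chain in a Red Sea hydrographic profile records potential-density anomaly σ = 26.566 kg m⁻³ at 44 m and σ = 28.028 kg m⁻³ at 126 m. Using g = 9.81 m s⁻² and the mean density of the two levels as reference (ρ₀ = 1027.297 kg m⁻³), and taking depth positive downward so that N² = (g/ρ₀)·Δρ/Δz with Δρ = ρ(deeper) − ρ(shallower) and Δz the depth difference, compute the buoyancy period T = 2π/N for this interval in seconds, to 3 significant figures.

482 s

Δρ = 1028.028 − 1026.566 = 1.462 kg m⁻³ over Δz = 126 − 44 = 82 m.
N² = (9.81/1027.297) × (1.462/82) = 1.7026 × 10⁻⁴ s⁻².
N = √(1.7026 × 10⁻⁴) = 0.013048 rad s⁻¹, so T = 2π/N = 481.54 s ≈ 482 s.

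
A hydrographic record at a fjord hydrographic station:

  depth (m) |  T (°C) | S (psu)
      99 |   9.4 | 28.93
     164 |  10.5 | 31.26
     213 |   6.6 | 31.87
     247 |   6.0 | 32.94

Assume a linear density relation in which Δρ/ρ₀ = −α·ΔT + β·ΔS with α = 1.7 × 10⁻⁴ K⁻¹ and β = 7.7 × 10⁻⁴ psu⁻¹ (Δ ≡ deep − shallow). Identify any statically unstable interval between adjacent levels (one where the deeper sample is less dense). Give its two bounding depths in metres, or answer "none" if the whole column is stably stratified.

none

Evaluate Δρ/ρ₀ = −αΔT + βΔS across each adjacent pair:
  99–164 m: −αΔT+βΔS = −(1.7 × 10⁻⁴)(+1.1)+(7.7 × 10⁻⁴)(+2.33) = 1.6 × 10⁻³ → stable
  164–213 m: −αΔT+βΔS = −(1.7 × 10⁻⁴)(-3.9)+(7.7 × 10⁻⁴)(+0.61) = 1.1 × 10⁻³ → stable
  213–247 m: −αΔT+βΔS = −(1.7 × 10⁻⁴)(-0.6)+(7.7 × 10⁻⁴)(+1.07) = 9.3 × 10⁻⁴ → stable
Every interval has Δρ > 0: the column is stably stratified throughout.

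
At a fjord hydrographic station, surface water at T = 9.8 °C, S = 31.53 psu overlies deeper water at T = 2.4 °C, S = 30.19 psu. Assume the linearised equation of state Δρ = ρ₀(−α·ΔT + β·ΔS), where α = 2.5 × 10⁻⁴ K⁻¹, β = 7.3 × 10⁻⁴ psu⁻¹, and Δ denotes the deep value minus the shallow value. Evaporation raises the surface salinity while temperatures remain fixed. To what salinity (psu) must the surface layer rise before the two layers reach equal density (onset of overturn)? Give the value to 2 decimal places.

Neutral buoyancy requires −α(T_deep − T_surf) + β(S_deep − S_surf′) = 0.
S_surf′ = S_deep − (α/β)·ΔT = 30.19 − (2.5 × 10⁻⁴/7.3 × 10⁻⁴)·(-7.4) = 32.7242 psu.
Increase required: 32.7242 − 31.53 = 1.1942 psu.

32.72 psu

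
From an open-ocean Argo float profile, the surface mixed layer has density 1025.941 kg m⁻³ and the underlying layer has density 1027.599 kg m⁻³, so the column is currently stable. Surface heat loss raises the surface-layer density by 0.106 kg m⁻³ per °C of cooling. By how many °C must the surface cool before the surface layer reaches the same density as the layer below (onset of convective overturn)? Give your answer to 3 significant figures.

Density deficit of the surface layer: 1027.599 − 1025.941 = 1.658 kg m⁻³.
Required change = 1.658 / 0.106 = 15.6 °C.

15.6 °C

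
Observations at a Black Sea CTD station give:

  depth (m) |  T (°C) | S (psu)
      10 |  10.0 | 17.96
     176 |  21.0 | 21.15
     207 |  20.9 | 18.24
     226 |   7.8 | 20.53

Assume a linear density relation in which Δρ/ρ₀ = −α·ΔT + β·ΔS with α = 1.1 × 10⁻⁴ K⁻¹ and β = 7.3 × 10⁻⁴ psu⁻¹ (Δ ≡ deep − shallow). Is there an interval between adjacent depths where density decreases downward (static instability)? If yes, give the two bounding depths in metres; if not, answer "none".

Evaluate Δρ/ρ₀ = −αΔT + βΔS across each adjacent pair:
  10–176 m: −αΔT+βΔS = −(1.1 × 10⁻⁴)(+11.0)+(7.3 × 10⁻⁴)(+3.19) = 1.1 × 10⁻³ → stable
  176–207 m: −αΔT+βΔS = −(1.1 × 10⁻⁴)(-0.1)+(7.3 × 10⁻⁴)(-2.91) = -2.1 × 10⁻³ → UNSTABLE
  207–226 m: −αΔT+βΔS = −(1.1 × 10⁻⁴)(-13.1)+(7.3 × 10⁻⁴)(+2.29) = 3.1 × 10⁻³ → stable
The 176–207 m interval has Δρ < 0: lighter water underlies denser water.

176–207 m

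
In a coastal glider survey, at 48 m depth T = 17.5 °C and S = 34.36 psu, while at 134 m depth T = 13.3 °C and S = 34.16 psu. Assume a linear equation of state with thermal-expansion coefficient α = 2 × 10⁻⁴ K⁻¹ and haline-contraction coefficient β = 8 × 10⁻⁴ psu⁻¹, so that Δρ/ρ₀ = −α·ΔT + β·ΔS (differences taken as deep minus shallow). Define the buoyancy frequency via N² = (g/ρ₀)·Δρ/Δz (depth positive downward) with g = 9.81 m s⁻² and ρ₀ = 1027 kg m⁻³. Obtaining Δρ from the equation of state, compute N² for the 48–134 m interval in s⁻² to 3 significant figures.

ΔT = -4.2 K, ΔS = -0.20 psu (deep − shallow).
Δρ/ρ₀ = −αΔT + βΔS = 8.40 × 10⁻⁴ − 1.60 × 10⁻⁴ = 6.80 × 10⁻⁴, so Δρ ≈ 0.6984 kg m⁻³.
N² = (g/ρ₀)·Δρ/Δz = g·(Δρ/ρ₀)/Δz = 9.81 × 6.80 × 10⁻⁴ / 86 = 7.7567 × 10⁻⁵ s⁻² ≈ 7.76 × 10⁻⁵ s⁻².

7.76 × 10⁻⁵ s⁻²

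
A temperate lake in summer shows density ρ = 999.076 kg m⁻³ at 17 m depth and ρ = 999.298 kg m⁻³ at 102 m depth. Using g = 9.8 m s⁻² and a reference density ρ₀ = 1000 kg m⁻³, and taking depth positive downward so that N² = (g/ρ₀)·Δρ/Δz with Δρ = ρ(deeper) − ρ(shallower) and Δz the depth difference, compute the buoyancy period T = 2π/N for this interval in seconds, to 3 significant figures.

Δρ = 999.298 − 999.076 = 0.222 kg m⁻³ over Δz = 102 − 17 = 85 m.
N² = (9.8/1000) × (0.222/85) = 2.5595 × 10⁻⁵ s⁻².
N = √(2.5595 × 10⁻⁵) = 5.0592 × 10⁻³ rad s⁻¹, so T = 2π/N = 1.2419 × 10³ s ≈ 1.24 × 10³ s.
N² > 0, so the interval is statically stable.

1.24 × 10³ s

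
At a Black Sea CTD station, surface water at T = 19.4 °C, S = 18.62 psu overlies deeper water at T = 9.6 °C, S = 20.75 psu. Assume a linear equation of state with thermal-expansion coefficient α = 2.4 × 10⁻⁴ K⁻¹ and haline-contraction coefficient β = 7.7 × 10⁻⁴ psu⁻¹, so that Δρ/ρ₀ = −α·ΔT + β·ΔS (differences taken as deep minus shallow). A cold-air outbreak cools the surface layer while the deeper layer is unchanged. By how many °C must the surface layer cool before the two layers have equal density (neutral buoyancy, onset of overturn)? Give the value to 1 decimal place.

16.6 °C

Neutral buoyancy requires Δρ = 0, i.e. −α(T_deep − T_surf′) + β(S_deep − S_surf) = 0.
T_surf′ = T_deep − (β/α)·ΔS = 9.6 − (7.7 × 10⁻⁴/2.4 × 10⁻⁴)·(+2.13) = 2.766 °C.
Cooling required: 19.4 − (2.766) = 16.634 °C.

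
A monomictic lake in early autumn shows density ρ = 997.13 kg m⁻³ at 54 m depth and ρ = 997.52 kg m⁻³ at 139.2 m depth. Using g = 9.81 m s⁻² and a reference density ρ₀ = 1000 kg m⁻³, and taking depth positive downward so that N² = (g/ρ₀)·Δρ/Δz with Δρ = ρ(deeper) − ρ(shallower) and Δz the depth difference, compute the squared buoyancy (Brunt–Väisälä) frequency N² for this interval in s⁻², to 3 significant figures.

4.49 × 10⁻⁵ s⁻²

Δρ = 997.52 − 997.13 = 0.39 kg m⁻³ over Δz = 139.2 − 54 = 85.2 m.
N² = (9.81/1000) × (0.39/85.2) = 4.4905 × 10⁻⁵ s⁻² ≈ 4.49 × 10⁻⁵ s⁻².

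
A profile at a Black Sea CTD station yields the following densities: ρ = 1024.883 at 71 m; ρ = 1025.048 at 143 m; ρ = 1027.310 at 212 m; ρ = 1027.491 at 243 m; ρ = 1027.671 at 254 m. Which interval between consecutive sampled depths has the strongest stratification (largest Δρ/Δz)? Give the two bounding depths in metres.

143–212 m

Compute the density gradient over each adjacent pair:
  71–143 m: Δρ/Δz = 0.165/72 = 2.3 × 10⁻³ kg m⁻⁴
  143–212 m: Δρ/Δz = 2.262/69 = 0.033 kg m⁻⁴
  212–243 m: Δρ/Δz = 0.181/31 = 5.8 × 10⁻³ kg m⁻⁴
  243–254 m: Δρ/Δz = 0.180/11 = 0.016 kg m⁻⁴
The largest gradient is in the 143–212 m interval — the pycnocline.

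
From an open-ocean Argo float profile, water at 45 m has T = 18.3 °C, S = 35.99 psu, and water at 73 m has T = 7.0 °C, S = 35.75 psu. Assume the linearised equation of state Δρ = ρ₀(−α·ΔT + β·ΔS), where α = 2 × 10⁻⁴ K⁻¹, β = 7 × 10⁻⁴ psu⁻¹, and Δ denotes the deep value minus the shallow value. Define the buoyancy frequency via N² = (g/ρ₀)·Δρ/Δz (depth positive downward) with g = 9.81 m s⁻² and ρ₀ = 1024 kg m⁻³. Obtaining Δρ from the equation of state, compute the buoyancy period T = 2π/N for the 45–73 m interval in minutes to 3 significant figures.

3.87 min

ΔT = -11.3 K, ΔS = -0.24 psu (deep − shallow).
Δρ/ρ₀ = −αΔT + βΔS = 2.26 × 10⁻³ − 1.68 × 10⁻⁴ = 2.092 × 10⁻³, so Δρ ≈ 2.142 kg m⁻³.
N² = (g/ρ₀)·Δρ/Δz = g·(Δρ/ρ₀)/Δz = 9.81 × 2.092 × 10⁻³ / 28 = 7.3295 × 10⁻⁴ s⁻².
N = √(7.3295 × 10⁻⁴) = 0.027073 rad s⁻¹ → T = 2π/N = 232.08 s = 3.8680 min ≈ 3.87 min.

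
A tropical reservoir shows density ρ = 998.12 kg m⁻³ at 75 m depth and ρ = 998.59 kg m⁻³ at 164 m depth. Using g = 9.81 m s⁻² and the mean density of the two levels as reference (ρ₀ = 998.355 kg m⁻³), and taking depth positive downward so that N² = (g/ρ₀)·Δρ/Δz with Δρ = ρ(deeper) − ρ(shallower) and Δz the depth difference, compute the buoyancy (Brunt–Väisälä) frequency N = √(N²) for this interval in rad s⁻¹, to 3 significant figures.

Δρ = 998.59 − 998.12 = 0.47 kg m⁻³ over Δz = 164 − 75 = 89 m.
N² = (9.81/998.355) × (0.47/89) = 5.1891 × 10⁻⁵ s⁻².
N = √(5.1891 × 10⁻⁵) = 7.2035 × 10⁻³ rad s⁻¹ ≈ 7.20 × 10⁻³ rad s⁻¹.

7.20 × 10⁻³ rad s⁻¹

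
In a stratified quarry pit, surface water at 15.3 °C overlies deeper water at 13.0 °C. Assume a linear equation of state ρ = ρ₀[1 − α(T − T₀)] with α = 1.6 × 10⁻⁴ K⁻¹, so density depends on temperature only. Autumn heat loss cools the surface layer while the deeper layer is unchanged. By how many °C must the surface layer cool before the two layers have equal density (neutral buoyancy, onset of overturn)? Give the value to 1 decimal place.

With temperature the only control, equal density requires T_surf′ = T_deep.
T_surf′ = 13.0 °C.
Cooling required: 15.3 − 13.0 = 2.3 °C.

2.3 °C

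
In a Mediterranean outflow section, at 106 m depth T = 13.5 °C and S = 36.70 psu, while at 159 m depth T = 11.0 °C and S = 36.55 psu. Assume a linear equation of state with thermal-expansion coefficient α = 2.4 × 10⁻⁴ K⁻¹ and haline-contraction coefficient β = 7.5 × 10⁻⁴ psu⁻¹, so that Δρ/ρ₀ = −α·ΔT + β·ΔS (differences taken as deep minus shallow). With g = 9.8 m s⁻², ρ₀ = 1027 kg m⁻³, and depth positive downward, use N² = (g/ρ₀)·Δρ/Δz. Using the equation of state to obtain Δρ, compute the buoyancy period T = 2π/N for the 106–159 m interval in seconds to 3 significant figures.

ΔT = -2.5 K, ΔS = -0.15 psu (deep − shallow).
Δρ/ρ₀ = −αΔT + βΔS = 6.00 × 10⁻⁴ − 1.125 × 10⁻⁴ = 4.875 × 10⁻⁴, so Δρ ≈ 0.5007 kg m⁻³.
N² = (g/ρ₀)·Δρ/Δz = g·(Δρ/ρ₀)/Δz = 9.8 × 4.875 × 10⁻⁴ / 53 = 9.0142 × 10⁻⁵ s⁻².
N = √(9.0142 × 10⁻⁵) = 9.4943 × 10⁻³ rad s⁻¹ → T = 2π/N = 661.78 s ≈ 662 s.

662 s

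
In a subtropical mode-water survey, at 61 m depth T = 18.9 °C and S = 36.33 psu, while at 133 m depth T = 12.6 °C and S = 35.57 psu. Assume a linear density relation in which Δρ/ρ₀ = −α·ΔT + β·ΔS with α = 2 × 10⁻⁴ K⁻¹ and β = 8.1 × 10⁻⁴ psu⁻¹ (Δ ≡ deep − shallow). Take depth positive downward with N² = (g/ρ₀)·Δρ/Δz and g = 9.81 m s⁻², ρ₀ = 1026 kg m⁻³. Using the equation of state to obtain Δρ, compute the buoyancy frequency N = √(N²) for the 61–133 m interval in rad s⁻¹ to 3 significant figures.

9.37 × 10⁻³ rad s⁻¹

ΔT = -6.3 K, ΔS = -0.76 psu (deep − shallow).
Δρ/ρ₀ = −αΔT + βΔS = 1.26 × 10⁻³ − 6.156 × 10⁻⁴ = 6.444 × 10⁻⁴, so Δρ ≈ 0.6612 kg m⁻³.
N² = (g/ρ₀)·Δρ/Δz = g·(Δρ/ρ₀)/Δz = 9.81 × 6.444 × 10⁻⁴ / 72 = 8.7800 × 10⁻⁵ s⁻².
N = √(8.7800 × 10⁻⁵) = 9.3702 × 10⁻³ rad s⁻¹ ≈ 9.37 × 10⁻³ rad s⁻¹.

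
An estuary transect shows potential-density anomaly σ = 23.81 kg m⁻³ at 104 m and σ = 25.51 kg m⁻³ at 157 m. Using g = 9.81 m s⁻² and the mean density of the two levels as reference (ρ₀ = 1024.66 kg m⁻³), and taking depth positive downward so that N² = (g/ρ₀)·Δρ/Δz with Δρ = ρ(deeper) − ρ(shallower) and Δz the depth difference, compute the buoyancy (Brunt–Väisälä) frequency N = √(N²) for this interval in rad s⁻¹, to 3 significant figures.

0.0175 rad s⁻¹

Δρ = 1025.51 − 1023.81 = 1.70 kg m⁻³ over Δz = 157 − 104 = 53 m.
N² = (9.81/1024.66) × (1.70/53) = 3.0709 × 10⁻⁴ s⁻².
N = √(3.0709 × 10⁻⁴) = 0.017524 rad s⁻¹ ≈ 0.0175 rad s⁻¹.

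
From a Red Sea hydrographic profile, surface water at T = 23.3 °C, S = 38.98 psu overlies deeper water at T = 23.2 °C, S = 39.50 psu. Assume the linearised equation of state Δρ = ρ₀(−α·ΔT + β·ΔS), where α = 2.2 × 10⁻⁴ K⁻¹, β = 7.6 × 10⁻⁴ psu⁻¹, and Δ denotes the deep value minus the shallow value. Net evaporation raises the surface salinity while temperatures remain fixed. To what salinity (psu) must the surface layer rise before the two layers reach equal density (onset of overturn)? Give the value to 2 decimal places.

Neutral buoyancy requires −α(T_deep − T_surf) + β(S_deep − S_surf′) = 0.
S_surf′ = S_deep − (α/β)·ΔT = 39.50 − (2.2 × 10⁻⁴/7.6 × 10⁻⁴)·(-0.1) = 39.5289 psu.
Increase required: 39.5289 − 38.98 = 0.5489 psu.

39.53 psu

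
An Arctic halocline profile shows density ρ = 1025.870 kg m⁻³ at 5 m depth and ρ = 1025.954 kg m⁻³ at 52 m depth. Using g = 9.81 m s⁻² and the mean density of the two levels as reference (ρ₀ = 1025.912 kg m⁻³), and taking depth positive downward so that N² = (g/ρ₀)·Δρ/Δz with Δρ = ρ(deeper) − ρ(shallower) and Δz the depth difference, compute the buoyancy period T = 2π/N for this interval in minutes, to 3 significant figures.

25.3 min

Δρ = 1025.954 − 1025.870 = 0.084 kg m⁻³ over Δz = 52 − 5 = 47 m.
N² = (9.81/1025.912) × (0.084/47) = 1.7090 × 10⁻⁵ s⁻².
N = √(1.7090 × 10⁻⁵) = 4.1340 × 10⁻³ rad s⁻¹, so T = 2π/N = 1.5199 × 10³ s = 25.332 min ≈ 25.3 min.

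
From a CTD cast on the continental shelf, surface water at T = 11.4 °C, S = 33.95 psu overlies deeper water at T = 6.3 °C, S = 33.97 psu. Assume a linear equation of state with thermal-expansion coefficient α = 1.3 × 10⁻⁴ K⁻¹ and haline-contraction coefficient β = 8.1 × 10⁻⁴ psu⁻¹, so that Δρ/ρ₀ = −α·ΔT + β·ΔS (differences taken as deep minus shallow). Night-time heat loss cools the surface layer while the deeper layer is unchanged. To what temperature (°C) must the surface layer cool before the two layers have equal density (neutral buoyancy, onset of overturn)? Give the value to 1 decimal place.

6.2 °C

Neutral buoyancy requires Δρ = 0, i.e. −α(T_deep − T_surf′) + β(S_deep − S_surf) = 0.
T_surf′ = T_deep − (β/α)·ΔS = 6.3 − (8.1 × 10⁻⁴/1.3 × 10⁻⁴)·(+0.02) = 6.175 °C.
Cooling required: 11.4 − (6.175) = 5.225 °C.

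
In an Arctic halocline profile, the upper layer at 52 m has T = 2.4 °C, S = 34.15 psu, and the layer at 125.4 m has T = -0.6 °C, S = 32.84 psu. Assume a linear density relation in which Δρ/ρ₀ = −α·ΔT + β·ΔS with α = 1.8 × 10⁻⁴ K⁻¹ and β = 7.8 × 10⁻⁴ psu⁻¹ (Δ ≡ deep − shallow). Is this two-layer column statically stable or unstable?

ΔT = -0.6 − 2.4 = -3.0 K and ΔS = 32.84 − 34.15 = -1.31 psu (deep − shallow).
−αΔT = 5.40 × 10⁻⁴; βΔS = -1.0218 × 10⁻³; sum Δρ/ρ₀ = -4.818 × 10⁻⁴.
Δρ/ρ₀ < 0, so Δρ < 0: deeper water is lighter → statically unstable; the column would overturn.

unstable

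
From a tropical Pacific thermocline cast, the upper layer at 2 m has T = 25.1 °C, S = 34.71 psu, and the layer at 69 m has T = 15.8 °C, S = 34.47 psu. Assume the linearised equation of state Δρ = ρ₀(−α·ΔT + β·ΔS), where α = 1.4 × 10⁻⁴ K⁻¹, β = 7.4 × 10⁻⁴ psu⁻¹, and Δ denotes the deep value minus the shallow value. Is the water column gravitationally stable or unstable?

ΔT = 15.8 − 25.1 = -9.3 K and ΔS = 34.47 − 34.71 = -0.24 psu (deep − shallow).
−αΔT = 1.302 × 10⁻³; βΔS = -1.776 × 10⁻⁴; sum Δρ/ρ₀ = 1.1244 × 10⁻³.
Δρ/ρ₀ > 0, so Δρ > 0: deeper water is denser → statically stable.

stable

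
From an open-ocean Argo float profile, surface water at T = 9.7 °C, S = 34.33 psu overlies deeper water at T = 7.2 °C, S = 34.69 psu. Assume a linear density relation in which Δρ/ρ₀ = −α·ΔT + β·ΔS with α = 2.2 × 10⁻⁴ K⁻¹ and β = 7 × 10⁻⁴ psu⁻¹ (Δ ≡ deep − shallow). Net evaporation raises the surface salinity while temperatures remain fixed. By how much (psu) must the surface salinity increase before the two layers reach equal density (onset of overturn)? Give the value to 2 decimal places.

1.15 psu

Neutral buoyancy requires −α(T_deep − T_surf) + β(S_deep − S_surf′) = 0.
S_surf′ = S_deep − (α/β)·ΔT = 34.69 − (2.2 × 10⁻⁴/7 × 10⁻⁴)·(-2.5) = 35.4757 psu.
Increase required: 35.4757 − 34.33 = 1.1457 psu.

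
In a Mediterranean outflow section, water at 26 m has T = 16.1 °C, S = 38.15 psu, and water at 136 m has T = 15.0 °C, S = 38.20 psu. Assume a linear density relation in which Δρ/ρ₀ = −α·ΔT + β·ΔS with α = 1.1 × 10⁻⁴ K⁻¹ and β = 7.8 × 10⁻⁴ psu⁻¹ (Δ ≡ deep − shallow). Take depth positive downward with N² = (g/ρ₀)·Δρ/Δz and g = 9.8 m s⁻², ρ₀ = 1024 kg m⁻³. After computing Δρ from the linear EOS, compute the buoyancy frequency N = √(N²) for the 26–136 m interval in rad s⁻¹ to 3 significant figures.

ΔT = -1.1 K, ΔS = +0.05 psu (deep − shallow).
Δρ/ρ₀ = −αΔT + βΔS = 1.21 × 10⁻⁴ + 3.90 × 10⁻⁵ = 1.60 × 10⁻⁴, so Δρ ≈ 0.1638 kg m⁻³.
N² = (g/ρ₀)·Δρ/Δz = g·(Δρ/ρ₀)/Δz = 9.8 × 1.60 × 10⁻⁴ / 110 = 1.4255 × 10⁻⁵ s⁻².
N = √(1.4255 × 10⁻⁵) = 3.7756 × 10⁻³ rad s⁻¹ ≈ 3.78 × 10⁻³ rad s⁻¹.

3.78 × 10⁻³ rad s⁻¹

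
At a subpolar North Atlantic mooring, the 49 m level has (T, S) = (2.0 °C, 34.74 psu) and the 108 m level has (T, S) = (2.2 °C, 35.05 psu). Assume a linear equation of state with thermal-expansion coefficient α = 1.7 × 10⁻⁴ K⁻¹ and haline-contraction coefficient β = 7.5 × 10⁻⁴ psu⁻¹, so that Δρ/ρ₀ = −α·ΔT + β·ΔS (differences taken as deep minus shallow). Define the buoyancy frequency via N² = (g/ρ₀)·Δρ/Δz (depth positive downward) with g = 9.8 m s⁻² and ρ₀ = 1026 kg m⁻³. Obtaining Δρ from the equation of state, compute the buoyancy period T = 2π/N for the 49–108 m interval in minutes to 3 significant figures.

18.2 min

ΔT = +0.2 K, ΔS = +0.31 psu (deep − shallow).
Δρ/ρ₀ = −αΔT + βΔS = -3.40 × 10⁻⁵ + 2.325 × 10⁻⁴ = 1.985 × 10⁻⁴, so Δρ ≈ 0.2037 kg m⁻³.
N² = (g/ρ₀)·Δρ/Δz = g·(Δρ/ρ₀)/Δz = 9.8 × 1.985 × 10⁻⁴ / 59 = 3.2971 × 10⁻⁵ s⁻².
N = √(3.2971 × 10⁻⁵) = 5.7420 × 10⁻³ rad s⁻¹ → T = 2π/N = 1.0943 × 10³ s = 18.238 min ≈ 18.2 min.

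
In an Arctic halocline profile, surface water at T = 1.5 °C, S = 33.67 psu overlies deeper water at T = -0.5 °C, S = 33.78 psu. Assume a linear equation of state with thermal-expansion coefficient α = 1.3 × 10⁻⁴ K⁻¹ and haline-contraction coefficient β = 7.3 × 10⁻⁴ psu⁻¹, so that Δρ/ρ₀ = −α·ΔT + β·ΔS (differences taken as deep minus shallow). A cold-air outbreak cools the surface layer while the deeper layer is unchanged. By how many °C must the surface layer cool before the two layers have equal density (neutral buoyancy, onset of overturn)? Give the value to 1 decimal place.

Neutral buoyancy requires Δρ = 0, i.e. −α(T_deep − T_surf′) + β(S_deep − S_surf) = 0.
T_surf′ = T_deep − (β/α)·ΔS = -0.5 − (7.3 × 10⁻⁴/1.3 × 10⁻⁴)·(+0.11) = -1.118 °C.
Cooling required: 1.5 − (-1.118) = 2.618 °C.

2.6 °C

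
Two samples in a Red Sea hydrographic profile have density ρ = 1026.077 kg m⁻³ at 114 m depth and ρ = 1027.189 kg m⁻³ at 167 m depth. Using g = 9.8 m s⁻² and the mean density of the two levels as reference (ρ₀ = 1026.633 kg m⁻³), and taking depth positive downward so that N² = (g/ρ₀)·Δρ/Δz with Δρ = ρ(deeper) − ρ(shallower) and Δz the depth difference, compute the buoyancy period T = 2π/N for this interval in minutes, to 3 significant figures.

7.40 min

Δρ = 1027.189 − 1026.077 = 1.112 kg m⁻³ over Δz = 167 − 114 = 53 m.
N² = (9.8/1026.633) × (1.112/53) = 2.0028 × 10⁻⁴ s⁻².
N = √(2.0028 × 10⁻⁴) = 0.014152 rad s⁻¹, so T = 2π/N = 443.98 s = 7.3997 min ≈ 7.40 min.
Since Δρ > 0 the layer is stably stratified.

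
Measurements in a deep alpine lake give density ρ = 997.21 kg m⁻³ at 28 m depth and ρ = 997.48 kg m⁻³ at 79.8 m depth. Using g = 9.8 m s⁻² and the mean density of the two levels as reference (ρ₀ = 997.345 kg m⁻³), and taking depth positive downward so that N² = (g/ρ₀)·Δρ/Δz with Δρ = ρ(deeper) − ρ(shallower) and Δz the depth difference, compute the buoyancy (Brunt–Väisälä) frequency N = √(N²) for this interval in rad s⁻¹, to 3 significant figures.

Δρ = 997.48 − 997.21 = 0.27 kg m⁻³ over Δz = 79.8 − 28 = 51.8 m.
N² = (9.8/997.345) × (0.27/51.8) = 5.1217 × 10⁻⁵ s⁻².
N = √(5.1217 × 10⁻⁵) = 7.1566 × 10⁻³ rad s⁻¹ ≈ 7.16 × 10⁻³ rad s⁻¹.

7.16 × 10⁻³ rad s⁻¹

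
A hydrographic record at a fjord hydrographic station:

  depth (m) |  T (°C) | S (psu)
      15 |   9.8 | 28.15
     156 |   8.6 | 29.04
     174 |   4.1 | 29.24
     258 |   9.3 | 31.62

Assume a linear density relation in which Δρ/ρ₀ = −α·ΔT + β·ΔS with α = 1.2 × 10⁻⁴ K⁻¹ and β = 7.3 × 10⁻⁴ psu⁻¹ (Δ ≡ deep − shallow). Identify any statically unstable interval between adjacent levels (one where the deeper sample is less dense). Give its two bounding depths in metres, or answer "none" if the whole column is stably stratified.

Evaluate Δρ/ρ₀ = −αΔT + βΔS across each adjacent pair:
  15–156 m: −αΔT+βΔS = −(1.2 × 10⁻⁴)(-1.2)+(7.3 × 10⁻⁴)(+0.89) = 7.9 × 10⁻⁴ → stable
  156–174 m: −αΔT+βΔS = −(1.2 × 10⁻⁴)(-4.5)+(7.3 × 10⁻⁴)(+0.20) = 6.9 × 10⁻⁴ → stable
  174–258 m: −αΔT+βΔS = −(1.2 × 10⁻⁴)(+5.2)+(7.3 × 10⁻⁴)(+2.38) = 1.1 × 10⁻³ → stable
Every interval has Δρ > 0: the column is stably stratified throughout.

none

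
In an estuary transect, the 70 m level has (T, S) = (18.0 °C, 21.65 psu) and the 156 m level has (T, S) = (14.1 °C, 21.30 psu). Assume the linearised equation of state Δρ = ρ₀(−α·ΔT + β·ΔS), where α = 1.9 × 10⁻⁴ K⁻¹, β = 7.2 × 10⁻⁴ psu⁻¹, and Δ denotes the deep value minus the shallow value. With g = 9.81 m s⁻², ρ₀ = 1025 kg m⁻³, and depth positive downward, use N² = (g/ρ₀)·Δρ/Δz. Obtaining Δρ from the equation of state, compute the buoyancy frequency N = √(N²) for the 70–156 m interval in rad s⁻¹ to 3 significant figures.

ΔT = -3.9 K, ΔS = -0.35 psu (deep − shallow).
Δρ/ρ₀ = −αΔT + βΔS = 7.41 × 10⁻⁴ − 2.52 × 10⁻⁴ = 4.89 × 10⁻⁴, so Δρ ≈ 0.5012 kg m⁻³.
N² = (g/ρ₀)·Δρ/Δz = g·(Δρ/ρ₀)/Δz = 9.81 × 4.89 × 10⁻⁴ / 86 = 5.5780 × 10⁻⁵ s⁻².
N = √(5.5780 × 10⁻⁵) = 7.4686 × 10⁻³ rad s⁻¹ ≈ 7.47 × 10⁻³ rad s⁻¹.

7.47 × 10⁻³ rad s⁻¹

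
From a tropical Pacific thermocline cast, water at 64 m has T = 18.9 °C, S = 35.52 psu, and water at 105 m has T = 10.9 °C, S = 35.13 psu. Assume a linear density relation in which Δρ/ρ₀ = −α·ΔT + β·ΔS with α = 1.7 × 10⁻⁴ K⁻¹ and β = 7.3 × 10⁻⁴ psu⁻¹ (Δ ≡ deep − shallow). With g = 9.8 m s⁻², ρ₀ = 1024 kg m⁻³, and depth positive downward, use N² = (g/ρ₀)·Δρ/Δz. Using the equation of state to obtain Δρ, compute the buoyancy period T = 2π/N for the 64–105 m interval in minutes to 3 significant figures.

6.53 min

ΔT = -8.0 K, ΔS = -0.39 psu (deep − shallow).
Δρ/ρ₀ = −αΔT + βΔS = 1.36 × 10⁻³ − 2.847 × 10⁻⁴ = 1.0753 × 10⁻³, so Δρ ≈ 1.101 kg m⁻³.
N² = (g/ρ₀)·Δρ/Δz = g·(Δρ/ρ₀)/Δz = 9.8 × 1.0753 × 10⁻³ / 41 = 2.5702 × 10⁻⁴ s⁻².
N = √(2.5702 × 10⁻⁴) = 0.016032 rad s⁻¹ → T = 2π/N = 391.92 s = 6.5320 min ≈ 6.53 min.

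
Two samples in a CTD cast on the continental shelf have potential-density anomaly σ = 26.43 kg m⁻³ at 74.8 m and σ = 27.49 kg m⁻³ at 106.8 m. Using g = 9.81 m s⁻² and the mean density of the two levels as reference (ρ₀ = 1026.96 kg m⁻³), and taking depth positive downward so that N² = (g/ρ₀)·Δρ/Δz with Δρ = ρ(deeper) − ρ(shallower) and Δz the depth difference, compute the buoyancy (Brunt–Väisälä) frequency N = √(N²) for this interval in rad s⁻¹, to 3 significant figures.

Δρ = 1027.49 − 1026.43 = 1.06 kg m⁻³ over Δz = 106.8 − 74.8 = 32 m.
N² = (9.81/1026.96) × (1.06/32) = 3.1643 × 10⁻⁴ s⁻².
N = √(3.1643 × 10⁻⁴) = 0.017788 rad s⁻¹ ≈ 0.0178 rad s⁻¹.

0.0178 rad s⁻¹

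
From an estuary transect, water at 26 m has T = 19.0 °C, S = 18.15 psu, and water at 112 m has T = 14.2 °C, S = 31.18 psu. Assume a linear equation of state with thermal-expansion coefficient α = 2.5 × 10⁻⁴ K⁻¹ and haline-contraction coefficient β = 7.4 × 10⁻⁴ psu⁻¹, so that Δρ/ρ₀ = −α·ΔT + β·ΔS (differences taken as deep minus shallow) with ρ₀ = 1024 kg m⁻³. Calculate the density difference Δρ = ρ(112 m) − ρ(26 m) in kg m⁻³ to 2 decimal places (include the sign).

+11.10 kg m⁻³

ΔT = -4.8 K, ΔS = +13.03 psu (deep − shallow).
Δρ/ρ₀ = −(2.5 × 10⁻⁴)(-4.8) + (7.4 × 10⁻⁴)(+13.03) = 0.0108422.
Δρ = 1024 × (0.0108422) = +11.10 kg m⁻³.
Positive Δρ: denser below, stable.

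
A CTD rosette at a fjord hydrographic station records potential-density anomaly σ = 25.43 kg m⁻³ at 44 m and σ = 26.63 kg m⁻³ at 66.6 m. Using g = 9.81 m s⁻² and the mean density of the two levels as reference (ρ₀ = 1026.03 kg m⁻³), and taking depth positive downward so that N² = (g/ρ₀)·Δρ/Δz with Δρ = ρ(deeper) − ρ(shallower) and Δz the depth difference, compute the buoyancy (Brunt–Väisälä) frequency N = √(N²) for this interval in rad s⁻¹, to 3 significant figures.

0.0225 rad s⁻¹

Δρ = 1026.63 − 1025.43 = 1.20 kg m⁻³ over Δz = 66.6 − 44 = 22.6 m.
N² = (9.81/1026.03) × (1.20/22.6) = 5.0767 × 10⁻⁴ s⁻².
N = √(5.0767 × 10⁻⁴) = 0.022532 rad s⁻¹ ≈ 0.0225 rad s⁻¹.
A positive N² confirms static stability across the interval.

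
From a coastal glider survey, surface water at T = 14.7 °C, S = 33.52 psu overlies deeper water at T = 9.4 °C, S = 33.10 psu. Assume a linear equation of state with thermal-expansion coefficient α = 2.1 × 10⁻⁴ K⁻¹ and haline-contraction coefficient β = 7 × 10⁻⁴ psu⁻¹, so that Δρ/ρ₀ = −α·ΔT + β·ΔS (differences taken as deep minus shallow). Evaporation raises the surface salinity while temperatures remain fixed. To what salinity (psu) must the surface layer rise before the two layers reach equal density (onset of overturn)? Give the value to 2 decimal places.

Neutral buoyancy requires −α(T_deep − T_surf) + β(S_deep − S_surf′) = 0.
S_surf′ = S_deep − (α/β)·ΔT = 33.10 − (2.1 × 10⁻⁴/7 × 10⁻⁴)·(-5.3) = 34.6900 psu.
Increase required: 34.6900 − 33.52 = 1.1700 psu.

34.69 psu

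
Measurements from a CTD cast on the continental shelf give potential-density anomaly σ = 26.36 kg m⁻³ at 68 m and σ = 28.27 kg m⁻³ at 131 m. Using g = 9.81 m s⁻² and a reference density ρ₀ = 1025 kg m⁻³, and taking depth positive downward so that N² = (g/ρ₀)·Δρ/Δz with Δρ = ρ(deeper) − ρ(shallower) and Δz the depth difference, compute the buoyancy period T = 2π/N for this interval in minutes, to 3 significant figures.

Δρ = 1028.27 − 1026.36 = 1.91 kg m⁻³ over Δz = 131 − 68 = 63 m.
N² = (9.81/1025) × (1.91/63) = 2.9016 × 10⁻⁴ s⁻².
N = √(2.9016 × 10⁻⁴) = 0.017034 rad s⁻¹, so T = 2π/N = 368.86 s = 6.1477 min ≈ 6.15 min.

6.15 min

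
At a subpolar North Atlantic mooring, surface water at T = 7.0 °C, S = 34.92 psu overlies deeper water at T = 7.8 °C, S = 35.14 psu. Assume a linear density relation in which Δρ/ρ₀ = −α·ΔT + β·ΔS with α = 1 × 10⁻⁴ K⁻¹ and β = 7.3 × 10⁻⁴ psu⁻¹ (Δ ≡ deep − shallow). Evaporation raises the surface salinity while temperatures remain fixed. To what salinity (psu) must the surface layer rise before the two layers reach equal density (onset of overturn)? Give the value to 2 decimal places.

Neutral buoyancy requires −α(T_deep − T_surf) + β(S_deep − S_surf′) = 0.
S_surf′ = S_deep − (α/β)·ΔT = 35.14 − (1 × 10⁻⁴/7.3 × 10⁻⁴)·(+0.8) = 35.0304 psu.
Increase required: 35.0304 − 34.92 = 0.1104 psu.

35.03 psu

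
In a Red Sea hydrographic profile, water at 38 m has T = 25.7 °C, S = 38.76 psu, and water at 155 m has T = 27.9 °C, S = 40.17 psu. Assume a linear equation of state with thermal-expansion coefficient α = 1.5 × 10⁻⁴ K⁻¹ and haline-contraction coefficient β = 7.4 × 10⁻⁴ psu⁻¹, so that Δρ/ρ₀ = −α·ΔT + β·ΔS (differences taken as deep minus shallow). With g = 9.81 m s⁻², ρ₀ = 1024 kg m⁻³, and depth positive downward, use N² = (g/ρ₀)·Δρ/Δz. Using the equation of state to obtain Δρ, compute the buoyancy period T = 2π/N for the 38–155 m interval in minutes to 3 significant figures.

13.5 min

ΔT = +2.2 K, ΔS = +1.41 psu (deep − shallow).
Δρ/ρ₀ = −αΔT + βΔS = -3.30 × 10⁻⁴ + 1.0434 × 10⁻³ = 7.134 × 10⁻⁴, so Δρ ≈ 0.7305 kg m⁻³.
N² = (g/ρ₀)·Δρ/Δz = g·(Δρ/ρ₀)/Δz = 9.81 × 7.134 × 10⁻⁴ / 117 = 5.9816 × 10⁻⁵ s⁻².
N = √(5.9816 × 10⁻⁵) = 7.7341 × 10⁻³ rad s⁻¹ → T = 2π/N = 812.40 s = 13.540 min ≈ 13.5 min.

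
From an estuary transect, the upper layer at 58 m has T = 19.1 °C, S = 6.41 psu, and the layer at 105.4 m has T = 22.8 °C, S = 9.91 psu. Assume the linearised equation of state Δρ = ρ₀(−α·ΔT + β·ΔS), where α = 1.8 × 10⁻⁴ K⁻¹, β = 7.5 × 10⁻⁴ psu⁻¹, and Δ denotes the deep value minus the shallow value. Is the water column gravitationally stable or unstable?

ΔT = 22.8 − 19.1 = +3.7 K and ΔS = 9.91 − 6.41 = +3.50 psu (deep − shallow).
−αΔT = -6.66 × 10⁻⁴; βΔS = 2.625 × 10⁻³; sum Δρ/ρ₀ = 1.959 × 10⁻³.
Δρ/ρ₀ > 0, so Δρ > 0: deeper water is denser → statically stable.

stable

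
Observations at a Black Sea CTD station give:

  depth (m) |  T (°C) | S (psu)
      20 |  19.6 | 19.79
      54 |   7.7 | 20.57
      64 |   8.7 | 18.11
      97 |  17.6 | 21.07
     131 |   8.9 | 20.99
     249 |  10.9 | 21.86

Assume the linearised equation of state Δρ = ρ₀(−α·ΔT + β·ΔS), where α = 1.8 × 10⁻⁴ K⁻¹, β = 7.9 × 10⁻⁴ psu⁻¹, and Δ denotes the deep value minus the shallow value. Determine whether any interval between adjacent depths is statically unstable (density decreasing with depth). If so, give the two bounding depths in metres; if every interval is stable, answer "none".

Evaluate Δρ/ρ₀ = −αΔT + βΔS across each adjacent pair:
  20–54 m: −αΔT+βΔS = −(1.8 × 10⁻⁴)(-11.9)+(7.9 × 10⁻⁴)(+0.78) = 2.8 × 10⁻³ → stable
  54–64 m: −αΔT+βΔS = −(1.8 × 10⁻⁴)(+1.0)+(7.9 × 10⁻⁴)(-2.46) = -2.1 × 10⁻³ → UNSTABLE
  64–97 m: −αΔT+βΔS = −(1.8 × 10⁻⁴)(+8.9)+(7.9 × 10⁻⁴)(+2.96) = 7.4 × 10⁻⁴ → stable
  97–131 m: −αΔT+βΔS = −(1.8 × 10⁻⁴)(-8.7)+(7.9 × 10⁻⁴)(-0.08) = 1.5 × 10⁻³ → stable
  131–249 m: −αΔT+βΔS = −(1.8 × 10⁻⁴)(+2.0)+(7.9 × 10⁻⁴)(+0.87) = 3.3 × 10⁻⁴ → stable
The 54–64 m interval has Δρ < 0: lighter water underlies denser water.

54–64 m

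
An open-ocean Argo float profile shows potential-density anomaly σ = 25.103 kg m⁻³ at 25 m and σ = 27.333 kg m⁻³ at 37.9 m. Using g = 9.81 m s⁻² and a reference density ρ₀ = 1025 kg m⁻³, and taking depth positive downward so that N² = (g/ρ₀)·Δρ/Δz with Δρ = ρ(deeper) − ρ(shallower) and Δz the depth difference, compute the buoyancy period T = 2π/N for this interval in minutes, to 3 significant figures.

2.57 min

Δρ = 1027.333 − 1025.103 = 2.230 kg m⁻³ over Δz = 37.9 − 25 = 12.9 m.
N² = (9.81/1025) × (2.230/12.9) = 1.6545 × 10⁻³ s⁻².
N = √(1.6545 × 10⁻³) = 0.040676 rad s⁻¹, so T = 2π/N = 154.47 s = 2.5745 min ≈ 2.57 min.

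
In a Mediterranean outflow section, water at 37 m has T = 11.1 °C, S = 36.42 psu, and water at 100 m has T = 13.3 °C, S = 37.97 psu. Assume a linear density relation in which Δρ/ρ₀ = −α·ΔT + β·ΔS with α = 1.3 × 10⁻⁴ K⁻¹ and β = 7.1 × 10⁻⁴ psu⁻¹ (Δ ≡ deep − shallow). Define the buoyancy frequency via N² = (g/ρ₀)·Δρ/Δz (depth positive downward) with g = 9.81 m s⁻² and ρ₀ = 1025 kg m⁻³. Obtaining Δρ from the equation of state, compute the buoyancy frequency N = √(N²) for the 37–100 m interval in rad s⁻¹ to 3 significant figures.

ΔT = +2.2 K, ΔS = +1.55 psu (deep − shallow).
Δρ/ρ₀ = −αΔT + βΔS = -2.86 × 10⁻⁴ + 1.1005 × 10⁻³ = 8.145 × 10⁻⁴, so Δρ ≈ 0.8349 kg m⁻³.
N² = (g/ρ₀)·Δρ/Δz = g·(Δρ/ρ₀)/Δz = 9.81 × 8.145 × 10⁻⁴ / 63 = 1.2683 × 10⁻⁴ s⁻².
N = √(1.2683 × 10⁻⁴) = 0.011262 rad s⁻¹ ≈ 0.0113 rad s⁻¹.

0.0113 rad s⁻¹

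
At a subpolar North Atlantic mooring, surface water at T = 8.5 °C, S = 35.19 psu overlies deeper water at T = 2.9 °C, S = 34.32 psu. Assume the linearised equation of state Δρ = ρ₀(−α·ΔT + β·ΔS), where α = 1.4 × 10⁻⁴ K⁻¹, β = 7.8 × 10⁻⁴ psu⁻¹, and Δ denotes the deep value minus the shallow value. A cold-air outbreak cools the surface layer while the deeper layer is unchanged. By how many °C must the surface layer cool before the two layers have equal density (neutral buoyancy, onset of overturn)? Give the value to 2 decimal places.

0.75 °C

Neutral buoyancy requires Δρ = 0, i.e. −α(T_deep − T_surf′) + β(S_deep − S_surf) = 0.
T_surf′ = T_deep − (β/α)·ΔS = 2.9 − (7.8 × 10⁻⁴/1.4 × 10⁻⁴)·(-0.87) = 7.7471 °C.
Cooling required: 8.5 − (7.7471) = 0.7529 °C.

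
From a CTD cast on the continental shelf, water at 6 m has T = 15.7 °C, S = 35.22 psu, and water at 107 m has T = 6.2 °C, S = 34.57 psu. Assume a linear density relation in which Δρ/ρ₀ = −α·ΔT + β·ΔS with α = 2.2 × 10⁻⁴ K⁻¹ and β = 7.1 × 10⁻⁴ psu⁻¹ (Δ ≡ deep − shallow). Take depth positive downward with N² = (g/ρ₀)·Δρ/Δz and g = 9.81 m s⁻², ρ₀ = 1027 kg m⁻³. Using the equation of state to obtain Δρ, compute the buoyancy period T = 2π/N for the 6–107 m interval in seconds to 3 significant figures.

500 s

ΔT = -9.5 K, ΔS = -0.65 psu (deep − shallow).
Δρ/ρ₀ = −αΔT + βΔS = 2.09 × 10⁻³ − 4.615 × 10⁻⁴ = 1.6285 × 10⁻³, so Δρ ≈ 1.672 kg m⁻³.
N² = (g/ρ₀)·Δρ/Δz = g·(Δρ/ρ₀)/Δz = 9.81 × 1.6285 × 10⁻³ / 101 = 1.5817 × 10⁻⁴ s⁻².
N = √(1.5817 × 10⁻⁴) = 0.012577 rad s⁻¹ → T = 2π/N = 499.58 s ≈ 500 s.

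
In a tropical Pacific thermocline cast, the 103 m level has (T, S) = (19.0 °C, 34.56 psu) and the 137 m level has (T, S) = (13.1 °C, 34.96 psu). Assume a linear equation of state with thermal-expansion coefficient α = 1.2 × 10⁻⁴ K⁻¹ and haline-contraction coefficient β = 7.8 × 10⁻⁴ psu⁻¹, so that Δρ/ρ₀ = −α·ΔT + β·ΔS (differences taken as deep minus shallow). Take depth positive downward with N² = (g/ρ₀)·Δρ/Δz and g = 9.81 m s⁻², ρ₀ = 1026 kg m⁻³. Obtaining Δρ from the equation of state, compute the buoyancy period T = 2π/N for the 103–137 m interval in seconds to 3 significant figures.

ΔT = -5.9 K, ΔS = +0.40 psu (deep − shallow).
Δρ/ρ₀ = −αΔT + βΔS = 7.08 × 10⁻⁴ + 3.12 × 10⁻⁴ = 1.02 × 10⁻³, so Δρ ≈ 1.047 kg m⁻³.
N² = (g/ρ₀)·Δρ/Δz = g·(Δρ/ρ₀)/Δz = 9.81 × 1.02 × 10⁻³ / 34 = 2.9430 × 10⁻⁴ s⁻².
N = √(2.9430 × 10⁻⁴) = 0.017155 rad s⁻¹ → T = 2π/N = 366.26 s ≈ 366 s.

366 s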